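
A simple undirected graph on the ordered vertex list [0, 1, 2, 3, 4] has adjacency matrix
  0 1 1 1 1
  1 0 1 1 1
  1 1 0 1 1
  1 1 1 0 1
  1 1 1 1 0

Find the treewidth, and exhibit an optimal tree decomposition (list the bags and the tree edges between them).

Treewidth 4.
One optimal decomposition is:
Bags: B1 = {0, 1, 2, 3, 4}
Tree: (single bag)

A single bag containing all 5 vertices is trivially a valid decomposition of width 4. For the lower bound, the 5 vertices {0, 1, 2, 3, 4} are pairwise adjacent, and any tree decomposition puts a clique entirely inside one bag — forcing width ≥ 4. The upper and lower bounds meet at 4, so that is the treewidth.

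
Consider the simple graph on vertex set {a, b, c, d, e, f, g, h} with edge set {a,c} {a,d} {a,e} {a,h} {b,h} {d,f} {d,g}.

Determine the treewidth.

A width-1 tree decomposition is:
Bags: B1 = {a, d}  B2 = {d, g}  B3 = {a, h}  B4 = {a, e}  B5 = {a, c}  B6 = {b, h}  B7 = {d, f}
Tree: B1–B2, B1–B3, B1–B4, B4–B5, B3–B6, B2–B7
Every bag has size at most 2, so the width is 2 − 1 = 1 and tw(G) ≤ 1. G has an edge, so its treewidth is at least 1. Therefore the treewidth is 1.

1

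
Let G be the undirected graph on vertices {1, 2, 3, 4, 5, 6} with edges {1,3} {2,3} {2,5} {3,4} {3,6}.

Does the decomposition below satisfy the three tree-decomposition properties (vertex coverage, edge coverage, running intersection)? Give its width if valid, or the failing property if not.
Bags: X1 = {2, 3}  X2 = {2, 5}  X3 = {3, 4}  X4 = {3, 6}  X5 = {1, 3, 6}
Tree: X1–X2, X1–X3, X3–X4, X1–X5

No — bags containing vertex 6 are not connected in the tree.

A tree decomposition must satisfy three properties: every vertex lies in some bag; for every edge, both endpoints lie together in some bag; and for every vertex, the bags containing it form a connected subtree. Here bags containing vertex 6 are not connected in the tree, so the decomposition is invalid.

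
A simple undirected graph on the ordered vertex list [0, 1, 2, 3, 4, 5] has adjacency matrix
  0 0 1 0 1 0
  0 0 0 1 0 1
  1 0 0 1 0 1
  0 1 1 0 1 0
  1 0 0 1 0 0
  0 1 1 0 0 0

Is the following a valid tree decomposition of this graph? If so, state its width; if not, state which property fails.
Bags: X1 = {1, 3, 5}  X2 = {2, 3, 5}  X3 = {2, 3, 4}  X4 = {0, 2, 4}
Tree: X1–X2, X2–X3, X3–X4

Vertex coverage: the bags together contain {0, 1, 2, 3, 4, 5}, the full vertex set. Edge coverage: each edge of G has both endpoints in at least one bag. Running intersection: for every vertex, the bags containing it form a connected subtree. All three properties hold, so this is a valid tree decomposition of width max|bag| − 1 = 2, and hence tw(G) ≤ 2.

Yes; width 2.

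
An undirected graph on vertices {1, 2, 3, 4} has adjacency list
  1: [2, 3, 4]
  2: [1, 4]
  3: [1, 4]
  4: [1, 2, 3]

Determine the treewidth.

A width-2 tree decomposition is:
Bags: B1 = {1, 2, 4}  B2 = {1, 3, 4}
Tree: B1–B2
Each bag holds 3 vertices, so the decomposition has width 2, which upper-bounds the treewidth. On the other hand G contains the 3-clique {1, 2, 4}. A clique must lie in a single bag of any decomposition, so no decomposition can have width below 2. Combining the bounds, tw(G) = 2.

2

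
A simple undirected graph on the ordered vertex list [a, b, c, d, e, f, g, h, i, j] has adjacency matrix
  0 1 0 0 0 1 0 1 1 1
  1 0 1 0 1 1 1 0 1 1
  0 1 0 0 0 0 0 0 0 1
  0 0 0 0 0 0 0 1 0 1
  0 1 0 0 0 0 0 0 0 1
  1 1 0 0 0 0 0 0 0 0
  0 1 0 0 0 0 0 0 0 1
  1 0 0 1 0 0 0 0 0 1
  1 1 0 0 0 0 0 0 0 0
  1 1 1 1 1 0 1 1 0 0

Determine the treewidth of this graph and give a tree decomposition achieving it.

Treewidth 2.
Bags: B1 = {a, h, j}  B2 = {a, b, j}  B3 = {b, c, j}  B4 = {b, g, j}  B5 = {d, h, j}  B6 = {b, e, j}  B7 = {a, b, i}  B8 = {a, b, f}
Tree: B1–B2, B2–B3, B3–B4, B1–B5, B3–B6, B2–B7, B2–B8

Every bag has size at most 3, so the width is 3 − 1 = 2 and tw(G) ≤ 2. For the lower bound, the 3 vertices {d, h, j} are pairwise adjacent, and any tree decomposition puts a clique entirely inside one bag — forcing width ≥ 2. Hence tw(G) = 2 exactly.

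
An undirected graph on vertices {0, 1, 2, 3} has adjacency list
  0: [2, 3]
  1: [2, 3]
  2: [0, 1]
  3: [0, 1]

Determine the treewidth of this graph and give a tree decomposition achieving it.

Each bag holds 3 vertices, so the decomposition has width 2, which upper-bounds the treewidth. The edges 1–3–0–2–1 form a cycle, so G is not a tree and its treewidth is at least 2. The upper and lower bounds meet at 2, so that is the treewidth.

Treewidth 2.
One optimal decomposition is:
Bags: B1 = {0, 1, 3}  B2 = {0, 1, 2}
Tree: B1–B2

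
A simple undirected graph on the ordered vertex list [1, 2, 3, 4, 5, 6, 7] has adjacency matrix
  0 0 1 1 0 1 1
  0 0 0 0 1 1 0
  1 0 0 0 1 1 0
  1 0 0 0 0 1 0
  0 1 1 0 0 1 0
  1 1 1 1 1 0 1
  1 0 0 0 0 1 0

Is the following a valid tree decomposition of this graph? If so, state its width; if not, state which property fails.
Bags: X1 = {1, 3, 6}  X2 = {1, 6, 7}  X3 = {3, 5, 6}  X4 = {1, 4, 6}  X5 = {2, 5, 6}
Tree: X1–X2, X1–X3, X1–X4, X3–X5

Yes; width 2.

Vertex coverage: the bags together contain {1, 2, 3, 4, 5, 6, 7}, the full vertex set. Edge coverage: each edge of G has both endpoints in at least one bag. Running intersection: for every vertex, the bags containing it form a connected subtree. All three properties hold, so this is a valid tree decomposition of width max|bag| − 1 = 2, and hence tw(G) ≤ 2.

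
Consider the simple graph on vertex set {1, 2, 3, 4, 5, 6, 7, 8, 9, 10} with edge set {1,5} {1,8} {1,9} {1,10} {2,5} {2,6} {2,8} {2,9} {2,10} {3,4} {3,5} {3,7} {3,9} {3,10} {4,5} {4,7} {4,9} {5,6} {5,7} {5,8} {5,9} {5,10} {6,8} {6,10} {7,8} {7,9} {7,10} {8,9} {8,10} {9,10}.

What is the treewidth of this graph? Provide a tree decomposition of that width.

Each bag holds 5 vertices, so the decomposition has width 4, which upper-bounds the treewidth. On the other hand G contains the 5-clique {1, 5, 8, 9, 10}. A clique must lie in a single bag of any decomposition, so no decomposition can have width below 4. The upper and lower bounds meet at 4, so that is the treewidth.

Treewidth 4.
Bags: B1 = {1, 5, 8, 9, 10}  B2 = {2, 5, 8, 9, 10}  B3 = {5, 7, 8, 9, 10}  B4 = {2, 5, 6, 8, 10}  B5 = {3, 5, 7, 9, 10}  B6 = {3, 4, 5, 7, 9}
Tree: B1–B2, B1–B3, B2–B4, B3–B5, B5–B6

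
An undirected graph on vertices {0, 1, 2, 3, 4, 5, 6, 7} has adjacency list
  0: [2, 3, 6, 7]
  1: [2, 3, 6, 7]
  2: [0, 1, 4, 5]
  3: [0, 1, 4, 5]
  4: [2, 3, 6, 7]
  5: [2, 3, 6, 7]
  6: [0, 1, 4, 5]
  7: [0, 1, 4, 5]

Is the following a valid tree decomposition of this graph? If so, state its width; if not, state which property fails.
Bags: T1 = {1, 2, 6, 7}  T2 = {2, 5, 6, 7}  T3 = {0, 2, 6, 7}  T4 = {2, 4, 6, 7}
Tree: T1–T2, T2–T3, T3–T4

No — vertex 3 appears in no bag.

A tree decomposition must satisfy three properties: every vertex lies in some bag; for every edge, both endpoints lie together in some bag; and for every vertex, the bags containing it form a connected subtree. Here vertex 3 appears in no bag, so the decomposition is invalid.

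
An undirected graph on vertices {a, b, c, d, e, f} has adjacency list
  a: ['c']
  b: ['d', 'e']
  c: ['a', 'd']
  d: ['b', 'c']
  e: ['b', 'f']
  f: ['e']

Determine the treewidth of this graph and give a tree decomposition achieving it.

Treewidth 1.
One such decomposition:
Bags: B1 = {a, c}  B2 = {c, d}  B3 = {b, d}  B4 = {b, e}  B5 = {e, f}
Tree: B1–B2, B2–B3, B3–B4, B4–B5

Each bag holds 2 vertices, so the decomposition has width 1, which upper-bounds the treewidth. Any graph with an edge has treewidth ≥ 1, and G has the edge a–c. Therefore the treewidth is 1.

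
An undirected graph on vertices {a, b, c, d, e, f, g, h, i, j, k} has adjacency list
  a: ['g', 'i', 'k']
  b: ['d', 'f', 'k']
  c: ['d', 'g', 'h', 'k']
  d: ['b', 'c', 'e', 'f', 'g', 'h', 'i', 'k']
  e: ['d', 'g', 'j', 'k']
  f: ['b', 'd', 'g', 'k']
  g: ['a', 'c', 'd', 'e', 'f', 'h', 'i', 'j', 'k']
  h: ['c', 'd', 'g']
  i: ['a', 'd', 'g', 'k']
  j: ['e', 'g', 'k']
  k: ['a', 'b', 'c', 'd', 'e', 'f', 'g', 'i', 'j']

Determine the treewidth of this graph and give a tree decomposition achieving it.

Treewidth 3.
Bags: B1 = {d, e, g, k}  B2 = {d, f, g, k}  B3 = {d, g, i, k}  B4 = {c, d, g, k}  B5 = {e, g, j, k}  B6 = {c, d, g, h}  B7 = {b, d, f, k}  B8 = {a, g, i, k}
Tree: B1–B2, B1–B3, B1–B4, B1–B5, B4–B6, B2–B7, B3–B8

Each bag holds 4 vertices, so the decomposition has width 3, which upper-bounds the treewidth. Conversely, {c, d, g, h} is a clique of size 4, and the vertices of any clique must share a bag in every tree decomposition; so some bag has ≥ 4 vertices and tw(G) ≥ 3. The upper and lower bounds meet at 3, so that is the treewidth.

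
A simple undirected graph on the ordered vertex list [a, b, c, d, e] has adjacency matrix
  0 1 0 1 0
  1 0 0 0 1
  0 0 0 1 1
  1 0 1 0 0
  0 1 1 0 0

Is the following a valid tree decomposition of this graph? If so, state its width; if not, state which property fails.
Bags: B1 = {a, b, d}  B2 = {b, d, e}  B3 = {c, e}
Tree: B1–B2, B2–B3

A tree decomposition must satisfy three properties: every vertex lies in some bag; for every edge, both endpoints lie together in some bag; and for every vertex, the bags containing it form a connected subtree. Here edge (d,c) lies in no bag, so the decomposition is invalid.

No — edge (d,c) lies in no bag.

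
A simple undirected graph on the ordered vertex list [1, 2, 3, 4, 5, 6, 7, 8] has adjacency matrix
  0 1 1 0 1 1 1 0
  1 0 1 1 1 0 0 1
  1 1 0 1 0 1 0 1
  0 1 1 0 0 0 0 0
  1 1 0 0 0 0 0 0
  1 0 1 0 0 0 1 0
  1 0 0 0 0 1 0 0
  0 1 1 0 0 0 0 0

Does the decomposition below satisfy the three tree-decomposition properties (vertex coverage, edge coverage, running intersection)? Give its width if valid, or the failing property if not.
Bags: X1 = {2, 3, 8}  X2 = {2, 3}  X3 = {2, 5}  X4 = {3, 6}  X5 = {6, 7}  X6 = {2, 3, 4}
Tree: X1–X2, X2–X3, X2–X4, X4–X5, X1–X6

No — vertex 1 appears in no bag.

A tree decomposition must satisfy three properties: every vertex lies in some bag; for every edge, both endpoints lie together in some bag; and for every vertex, the bags containing it form a connected subtree. Here vertex 1 appears in no bag, so the decomposition is invalid.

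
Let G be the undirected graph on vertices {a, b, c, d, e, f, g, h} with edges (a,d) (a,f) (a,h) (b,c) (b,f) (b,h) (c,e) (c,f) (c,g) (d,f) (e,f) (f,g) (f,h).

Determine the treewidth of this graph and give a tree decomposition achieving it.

The largest bag has 3 vertices, giving width 2; this decomposition certifies tw(G) ≤ 2. On the other hand G contains the 3-clique {a, d, f}. A clique must lie in a single bag of any decomposition, so no decomposition can have width below 2. Combining the bounds, tw(G) = 2.

Treewidth 2.
Bags: B1 = {b, f, h}  B2 = {b, c, f}  B3 = {a, f, h}  B4 = {c, e, f}  B5 = {a, d, f}  B6 = {c, f, g}
Tree: B1–B2, B1–B3, B2–B4, B3–B5, B4–B6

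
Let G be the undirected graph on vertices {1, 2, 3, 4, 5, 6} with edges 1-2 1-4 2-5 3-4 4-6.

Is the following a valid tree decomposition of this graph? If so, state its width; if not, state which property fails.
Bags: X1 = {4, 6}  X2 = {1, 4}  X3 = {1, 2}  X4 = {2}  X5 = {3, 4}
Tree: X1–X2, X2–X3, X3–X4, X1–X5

A tree decomposition must satisfy three properties: every vertex lies in some bag; for every edge, both endpoints lie together in some bag; and for every vertex, the bags containing it form a connected subtree. Here vertex 5 appears in no bag, so the decomposition is invalid.

No — vertex 5 appears in no bag.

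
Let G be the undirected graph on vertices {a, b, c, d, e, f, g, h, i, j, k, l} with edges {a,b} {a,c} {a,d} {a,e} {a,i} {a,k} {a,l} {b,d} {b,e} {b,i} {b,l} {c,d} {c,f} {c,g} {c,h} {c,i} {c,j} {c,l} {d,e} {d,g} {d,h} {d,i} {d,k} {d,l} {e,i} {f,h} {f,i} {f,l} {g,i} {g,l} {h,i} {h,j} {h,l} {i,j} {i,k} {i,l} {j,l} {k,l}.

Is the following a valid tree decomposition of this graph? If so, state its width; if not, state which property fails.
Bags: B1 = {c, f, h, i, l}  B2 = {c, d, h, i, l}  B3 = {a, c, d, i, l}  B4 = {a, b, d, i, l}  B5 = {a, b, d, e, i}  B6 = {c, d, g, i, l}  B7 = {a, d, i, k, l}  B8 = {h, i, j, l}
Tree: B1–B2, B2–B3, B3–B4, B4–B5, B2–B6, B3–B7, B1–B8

No — edge (c,j) lies in no bag.

A tree decomposition must satisfy three properties: every vertex lies in some bag; for every edge, both endpoints lie together in some bag; and for every vertex, the bags containing it form a connected subtree. Here edge (c,j) lies in no bag, so the decomposition is invalid.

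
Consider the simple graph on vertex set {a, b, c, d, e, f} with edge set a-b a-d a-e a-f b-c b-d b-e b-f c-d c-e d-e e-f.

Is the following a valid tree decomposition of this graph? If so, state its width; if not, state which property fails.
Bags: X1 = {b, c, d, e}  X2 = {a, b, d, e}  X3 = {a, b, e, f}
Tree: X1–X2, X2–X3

Vertex coverage: the bags together contain {a, b, c, d, e, f}, the full vertex set. Edge coverage: each edge of G has both endpoints in at least one bag. Running intersection: for every vertex, the bags containing it form a connected subtree. All three properties hold, so this is a valid tree decomposition of width max|bag| − 1 = 3, and hence tw(G) ≤ 3.

Yes; width 3.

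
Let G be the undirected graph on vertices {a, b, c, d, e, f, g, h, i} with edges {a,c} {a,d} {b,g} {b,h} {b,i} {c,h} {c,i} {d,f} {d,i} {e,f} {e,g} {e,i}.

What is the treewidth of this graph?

3

A width-3 tree decomposition is:
Bags: B1 = {b, c, g, h}  B2 = {b, c, g, i}  B3 = {c, e, g, i}  B4 = {a, c, e, i}  B5 = {a, d, e, i}  B6 = {a, d, e, f}
Tree: B1–B2, B2–B3, B3–B4, B4–B5, B5–B6
Each bag holds 4 vertices, so the decomposition has width 3, which upper-bounds the treewidth. For the lower bound: the 4 vertex sets {b,g,h}, {c}, {i}, {a,d,e,f} are disjoint, each induces a connected subgraph, and every pair is joined by at least one edge of G. Contracting each set to a single vertex therefore yields K_{4} as a minor, and since treewidth is minor-monotone, tw(G) ≥ tw(K_{4}) = 3. Combining the bounds, tw(G) = 3.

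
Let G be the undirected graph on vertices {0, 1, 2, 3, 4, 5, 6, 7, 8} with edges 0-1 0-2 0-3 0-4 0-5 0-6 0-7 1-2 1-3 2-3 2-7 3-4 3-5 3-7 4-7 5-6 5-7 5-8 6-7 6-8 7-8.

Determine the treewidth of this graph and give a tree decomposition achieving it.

Each bag holds 4 vertices, so the decomposition has width 3, which upper-bounds the treewidth. Conversely, {0, 1, 2, 3} is a clique of size 4, and the vertices of any clique must share a bag in every tree decomposition; so some bag has ≥ 4 vertices and tw(G) ≥ 3. The upper and lower bounds meet at 3, so that is the treewidth.

Treewidth 3.
One such decomposition:
Bags: B1 = {0, 2, 3, 7}  B2 = {0, 1, 2, 3}  B3 = {0, 3, 5, 7}  B4 = {0, 5, 6, 7}  B5 = {5, 6, 7, 8}  B6 = {0, 3, 4, 7}
Tree: B1–B2, B1–B3, B3–B4, B4–B5, B1–B6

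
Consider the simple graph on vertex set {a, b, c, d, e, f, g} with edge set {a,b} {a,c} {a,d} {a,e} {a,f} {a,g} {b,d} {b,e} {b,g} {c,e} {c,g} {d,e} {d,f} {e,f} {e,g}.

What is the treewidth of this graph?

A width-3 tree decomposition is:
Bags: B1 = {a, c, e, g}  B2 = {a, b, e, g}  B3 = {a, b, d, e}  B4 = {a, d, e, f}
Tree: B1–B2, B2–B3, B3–B4
The largest bag has 4 vertices, giving width 3; this decomposition certifies tw(G) ≤ 3. For the lower bound, the 4 vertices {a, d, e, f} are pairwise adjacent, and any tree decomposition puts a clique entirely inside one bag — forcing width ≥ 3. Hence tw(G) = 3 exactly.

3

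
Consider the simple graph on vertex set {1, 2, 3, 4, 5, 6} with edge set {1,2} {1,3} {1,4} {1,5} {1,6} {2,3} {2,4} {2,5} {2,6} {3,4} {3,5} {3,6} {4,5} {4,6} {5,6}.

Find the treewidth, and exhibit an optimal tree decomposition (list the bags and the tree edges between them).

With just one bag of size 6, the width is 6 − 1 = 5, so tw(G) ≤ 5. Conversely, {1, 2, 3, 4, 5, 6} is a clique of size 6, and the vertices of any clique must share a bag in every tree decomposition; so some bag has ≥ 6 vertices and tw(G) ≥ 5. The upper and lower bounds meet at 5, so that is the treewidth.

Treewidth 5.
Bags: B1 = {1, 2, 3, 4, 5, 6}
Tree: (single bag)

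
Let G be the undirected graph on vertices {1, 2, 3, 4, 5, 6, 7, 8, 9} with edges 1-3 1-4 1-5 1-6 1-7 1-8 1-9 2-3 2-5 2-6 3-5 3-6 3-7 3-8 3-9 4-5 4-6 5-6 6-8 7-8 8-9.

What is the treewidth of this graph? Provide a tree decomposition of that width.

Every bag has size at most 4, so the width is 4 − 1 = 3 and tw(G) ≤ 3. Conversely, {1, 3, 8, 9} is a clique of size 4, and the vertices of any clique must share a bag in every tree decomposition; so some bag has ≥ 4 vertices and tw(G) ≥ 3. Therefore the treewidth is 3.

Treewidth 3.
One such decomposition:
Bags: B1 = {1, 3, 5, 6}  B2 = {1, 3, 6, 8}  B3 = {1, 3, 7, 8}  B4 = {2, 3, 5, 6}  B5 = {1, 4, 5, 6}  B6 = {1, 3, 8, 9}
Tree: B1–B2, B2–B3, B1–B4, B1–B5, B3–B6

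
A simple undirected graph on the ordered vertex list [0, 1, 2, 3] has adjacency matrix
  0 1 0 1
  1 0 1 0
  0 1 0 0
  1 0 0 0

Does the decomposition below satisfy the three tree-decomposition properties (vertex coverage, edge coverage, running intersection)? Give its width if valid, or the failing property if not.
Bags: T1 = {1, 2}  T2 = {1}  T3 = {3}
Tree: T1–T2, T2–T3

No — vertex 0 appears in no bag.

A tree decomposition must satisfy three properties: every vertex lies in some bag; for every edge, both endpoints lie together in some bag; and for every vertex, the bags containing it form a connected subtree. Here vertex 0 appears in no bag, so the decomposition is invalid.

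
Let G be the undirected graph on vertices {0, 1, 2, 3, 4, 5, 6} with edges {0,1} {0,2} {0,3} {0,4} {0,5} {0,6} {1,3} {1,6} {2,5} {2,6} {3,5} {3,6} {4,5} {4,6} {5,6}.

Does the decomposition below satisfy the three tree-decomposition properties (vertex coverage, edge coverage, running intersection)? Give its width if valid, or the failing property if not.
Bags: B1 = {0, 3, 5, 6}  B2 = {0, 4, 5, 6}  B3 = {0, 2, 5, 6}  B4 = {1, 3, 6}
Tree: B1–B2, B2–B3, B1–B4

No — edge (0,1) lies in no bag.

A tree decomposition must satisfy three properties: every vertex lies in some bag; for every edge, both endpoints lie together in some bag; and for every vertex, the bags containing it form a connected subtree. Here edge (0,1) lies in no bag, so the decomposition is invalid.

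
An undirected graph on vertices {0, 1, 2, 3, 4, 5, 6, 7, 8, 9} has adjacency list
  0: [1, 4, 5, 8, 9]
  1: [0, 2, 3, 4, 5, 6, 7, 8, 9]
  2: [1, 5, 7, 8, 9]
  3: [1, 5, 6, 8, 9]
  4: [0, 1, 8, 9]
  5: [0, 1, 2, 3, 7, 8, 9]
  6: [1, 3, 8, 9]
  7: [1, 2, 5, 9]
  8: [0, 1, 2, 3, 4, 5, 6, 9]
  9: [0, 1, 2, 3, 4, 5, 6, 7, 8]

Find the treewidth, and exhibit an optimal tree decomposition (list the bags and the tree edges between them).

Every bag has size at most 5, so the width is 5 − 1 = 4 and tw(G) ≤ 4. On the other hand G contains the 5-clique {0, 1, 4, 8, 9}. A clique must lie in a single bag of any decomposition, so no decomposition can have width below 4. Combining the bounds, tw(G) = 4.

Treewidth 4.
One optimal decomposition is:
Bags: B1 = {0, 1, 5, 8, 9}  B2 = {1, 3, 5, 8, 9}  B3 = {1, 3, 6, 8, 9}  B4 = {1, 2, 5, 8, 9}  B5 = {1, 2, 5, 7, 9}  B6 = {0, 1, 4, 8, 9}
Tree: B1–B2, B2–B3, B2–B4, B4–B5, B1–B6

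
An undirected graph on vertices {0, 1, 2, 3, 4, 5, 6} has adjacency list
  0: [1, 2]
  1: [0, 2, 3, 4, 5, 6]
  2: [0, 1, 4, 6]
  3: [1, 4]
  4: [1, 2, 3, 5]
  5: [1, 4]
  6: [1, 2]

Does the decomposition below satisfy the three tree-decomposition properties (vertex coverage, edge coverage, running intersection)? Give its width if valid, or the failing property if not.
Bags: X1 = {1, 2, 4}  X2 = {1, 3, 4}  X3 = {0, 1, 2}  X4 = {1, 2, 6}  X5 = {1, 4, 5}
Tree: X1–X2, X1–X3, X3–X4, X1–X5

Yes; width 2.

Every vertex of G appears in some bag (union = {0, 1, 2, 3, 4, 5, 6}); every edge is covered by a bag; and for each vertex v the set of bags containing v is connected in the bag tree. The decomposition is therefore valid. The largest bag has 3 vertices, so the width is 2.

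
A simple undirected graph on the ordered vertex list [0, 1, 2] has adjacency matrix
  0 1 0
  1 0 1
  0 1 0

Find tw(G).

1

A width-1 tree decomposition is:
Bags: B1 = {0, 1}  B2 = {1, 2}
Tree: B1–B2
The largest bag has 2 vertices, giving width 1; this decomposition certifies tw(G) ≤ 1. Since G has at least one edge (e.g. 0–1), it is not an edgeless graph, so tw(G) ≥ 1. Therefore the treewidth is 1.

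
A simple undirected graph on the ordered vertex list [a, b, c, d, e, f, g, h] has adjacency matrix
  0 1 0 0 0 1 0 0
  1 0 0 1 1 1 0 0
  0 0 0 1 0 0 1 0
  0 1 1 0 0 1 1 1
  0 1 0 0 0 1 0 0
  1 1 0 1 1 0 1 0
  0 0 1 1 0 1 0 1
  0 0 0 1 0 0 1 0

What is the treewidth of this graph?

A width-2 tree decomposition is:
Bags: B1 = {d, f, g}  B2 = {d, g, h}  B3 = {b, d, f}  B4 = {c, d, g}  B5 = {b, e, f}  B6 = {a, b, f}
Tree: B1–B2, B1–B3, B2–B4, B3–B5, B3–B6
The largest bag has 3 vertices, giving width 2; this decomposition certifies tw(G) ≤ 2. For the lower bound, the 3 vertices {d, g, h} are pairwise adjacent, and any tree decomposition puts a clique entirely inside one bag — forcing width ≥ 2. Hence tw(G) = 2 exactly.

2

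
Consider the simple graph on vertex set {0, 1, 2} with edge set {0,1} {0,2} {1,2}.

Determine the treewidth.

A width-2 tree decomposition is:
Bags: B1 = {0, 1, 2}
Tree: (single bag)
With just one bag of size 3, the width is 3 − 1 = 2, so tw(G) ≤ 2. For the lower bound, the 3 vertices {0, 1, 2} are pairwise adjacent, and any tree decomposition puts a clique entirely inside one bag — forcing width ≥ 2. Therefore the treewidth is 2.

2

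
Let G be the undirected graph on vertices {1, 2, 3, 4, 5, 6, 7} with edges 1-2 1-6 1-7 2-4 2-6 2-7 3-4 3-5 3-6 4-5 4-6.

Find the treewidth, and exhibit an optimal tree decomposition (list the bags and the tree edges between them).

Treewidth 2.
Bags: B1 = {1, 2, 6}  B2 = {2, 4, 6}  B3 = {3, 4, 6}  B4 = {1, 2, 7}  B5 = {3, 4, 5}
Tree: B1–B2, B2–B3, B1–B4, B3–B5

Each bag holds 3 vertices, so the decomposition has width 2, which upper-bounds the treewidth. On the other hand G contains the 3-clique {1, 2, 6}. A clique must lie in a single bag of any decomposition, so no decomposition can have width below 2. Combining the bounds, tw(G) = 2.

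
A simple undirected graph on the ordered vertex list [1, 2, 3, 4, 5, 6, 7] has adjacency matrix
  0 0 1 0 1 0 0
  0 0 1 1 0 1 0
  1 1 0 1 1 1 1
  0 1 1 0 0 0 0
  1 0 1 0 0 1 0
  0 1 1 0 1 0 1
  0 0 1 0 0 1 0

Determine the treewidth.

A width-2 tree decomposition is:
Bags: B1 = {3, 6, 7}  B2 = {2, 3, 6}  B3 = {3, 5, 6}  B4 = {2, 3, 4}  B5 = {1, 3, 5}
Tree: B1–B2, B1–B3, B2–B4, B3–B5
The largest bag has 3 vertices, giving width 2; this decomposition certifies tw(G) ≤ 2. For the lower bound, the 3 vertices {1, 3, 5} are pairwise adjacent, and any tree decomposition puts a clique entirely inside one bag — forcing width ≥ 2. The upper and lower bounds meet at 2, so that is the treewidth.

2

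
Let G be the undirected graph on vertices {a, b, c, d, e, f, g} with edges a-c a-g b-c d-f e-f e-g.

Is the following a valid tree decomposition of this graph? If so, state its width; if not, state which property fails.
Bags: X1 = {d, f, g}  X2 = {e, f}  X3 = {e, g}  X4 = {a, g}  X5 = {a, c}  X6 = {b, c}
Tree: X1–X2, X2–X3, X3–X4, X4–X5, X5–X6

A tree decomposition must satisfy three properties: every vertex lies in some bag; for every edge, both endpoints lie together in some bag; and for every vertex, the bags containing it form a connected subtree. Here bags containing vertex g are not connected in the tree, so the decomposition is invalid.

No — bags containing vertex g are not connected in the tree.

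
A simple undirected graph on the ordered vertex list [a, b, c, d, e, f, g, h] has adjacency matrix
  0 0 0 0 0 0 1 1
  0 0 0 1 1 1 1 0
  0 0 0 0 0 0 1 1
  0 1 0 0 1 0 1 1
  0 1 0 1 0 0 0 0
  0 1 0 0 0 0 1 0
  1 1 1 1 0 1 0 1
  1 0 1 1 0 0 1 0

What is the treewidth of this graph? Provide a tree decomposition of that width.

Treewidth 2.
Bags: B1 = {d, g, h}  B2 = {c, g, h}  B3 = {b, d, g}  B4 = {b, d, e}  B5 = {a, g, h}  B6 = {b, f, g}
Tree: B1–B2, B1–B3, B3–B4, B2–B5, B3–B6

Each bag holds 3 vertices, so the decomposition has width 2, which upper-bounds the treewidth. For the lower bound, the 3 vertices {d, g, h} are pairwise adjacent, and any tree decomposition puts a clique entirely inside one bag — forcing width ≥ 2. Combining the bounds, tw(G) = 2.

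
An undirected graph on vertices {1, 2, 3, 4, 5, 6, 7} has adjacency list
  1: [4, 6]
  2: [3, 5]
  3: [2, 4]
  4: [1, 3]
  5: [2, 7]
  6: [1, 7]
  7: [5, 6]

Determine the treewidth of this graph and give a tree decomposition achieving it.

Each bag holds 3 vertices, so the decomposition has width 2, which upper-bounds the treewidth. The edges 4–1–6–7–5–2–3–4 form a cycle, so G is not a tree and its treewidth is at least 2. Therefore the treewidth is 2.

Treewidth 2.
One such decomposition:
Bags: B1 = {1, 4, 6}  B2 = {4, 6, 7}  B3 = {4, 5, 7}  B4 = {2, 4, 5}  B5 = {2, 3, 4}
Tree: B1–B2, B2–B3, B3–B4, B4–B5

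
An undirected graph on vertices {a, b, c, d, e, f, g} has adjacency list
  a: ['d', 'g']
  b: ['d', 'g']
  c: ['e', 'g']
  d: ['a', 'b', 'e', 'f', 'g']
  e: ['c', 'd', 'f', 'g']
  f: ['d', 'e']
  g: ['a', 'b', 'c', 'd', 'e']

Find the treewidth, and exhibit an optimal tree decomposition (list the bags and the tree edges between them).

Each bag holds 3 vertices, so the decomposition has width 2, which upper-bounds the treewidth. On the other hand G contains the 3-clique {d, e, g}. A clique must lie in a single bag of any decomposition, so no decomposition can have width below 2. Combining the bounds, tw(G) = 2.

Treewidth 2.
One such decomposition:
Bags: B1 = {b, d, g}  B2 = {a, d, g}  B3 = {d, e, g}  B4 = {c, e, g}  B5 = {d, e, f}
Tree: B1–B2, B1–B3, B3–B4, B3–B5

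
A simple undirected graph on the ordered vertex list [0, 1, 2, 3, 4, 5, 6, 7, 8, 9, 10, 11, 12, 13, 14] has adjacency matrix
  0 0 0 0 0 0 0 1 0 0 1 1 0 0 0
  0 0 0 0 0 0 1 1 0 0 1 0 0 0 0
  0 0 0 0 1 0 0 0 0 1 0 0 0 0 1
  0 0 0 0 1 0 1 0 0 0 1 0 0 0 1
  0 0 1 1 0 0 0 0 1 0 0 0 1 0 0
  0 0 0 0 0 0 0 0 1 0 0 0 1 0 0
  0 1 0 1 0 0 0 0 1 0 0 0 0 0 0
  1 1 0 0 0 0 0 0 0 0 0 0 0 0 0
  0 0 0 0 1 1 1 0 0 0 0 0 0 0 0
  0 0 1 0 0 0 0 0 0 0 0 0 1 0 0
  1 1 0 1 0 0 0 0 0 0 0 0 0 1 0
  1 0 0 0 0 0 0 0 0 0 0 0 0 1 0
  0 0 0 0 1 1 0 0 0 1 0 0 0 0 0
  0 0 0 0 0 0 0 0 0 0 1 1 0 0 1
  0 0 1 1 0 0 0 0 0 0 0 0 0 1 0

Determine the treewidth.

A width-3 tree decomposition is:
Bags: B1 = {5, 8, 9, 12}  B2 = {4, 8, 9, 12}  B3 = {2, 4, 8, 9}  B4 = {2, 4, 6, 8}  B5 = {2, 3, 4, 6}  B6 = {2, 3, 6, 14}  B7 = {1, 3, 6, 14}  B8 = {1, 3, 10, 14}  B9 = {1, 10, 13, 14}  B10 = {1, 7, 10, 13}  B11 = {0, 7, 10, 13}  B12 = {0, 7, 11, 13}
Tree: B1–B2, B2–B3, B3–B4, B4–B5, B5–B6, B6–B7, B7–B8, B8–B9, B9–B10, B10–B11, B11–B12
The largest bag has 4 vertices, giving width 3; this decomposition certifies tw(G) ≤ 3. For the lower bound: the 4 vertex sets {5,9,12}, {8}, {4}, {2,3,6,14} are disjoint, each induces a connected subgraph, and every pair is joined by at least one edge of G. Contracting each set to a single vertex therefore yields K_{4} as a minor, and since treewidth is minor-monotone, tw(G) ≥ tw(K_{4}) = 3. Combining the bounds, tw(G) = 3.

3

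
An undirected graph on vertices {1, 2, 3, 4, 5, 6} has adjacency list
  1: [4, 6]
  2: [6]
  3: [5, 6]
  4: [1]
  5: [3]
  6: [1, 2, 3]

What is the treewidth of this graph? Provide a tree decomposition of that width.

Every bag has size at most 2, so the width is 2 − 1 = 1 and tw(G) ≤ 1. G has an edge, so its treewidth is at least 1. The upper and lower bounds meet at 1, so that is the treewidth.

Treewidth 1.
Bags: B1 = {1, 4}  B2 = {1, 6}  B3 = {3, 6}  B4 = {2, 6}  B5 = {3, 5}
Tree: B1–B2, B2–B3, B3–B4, B3–B5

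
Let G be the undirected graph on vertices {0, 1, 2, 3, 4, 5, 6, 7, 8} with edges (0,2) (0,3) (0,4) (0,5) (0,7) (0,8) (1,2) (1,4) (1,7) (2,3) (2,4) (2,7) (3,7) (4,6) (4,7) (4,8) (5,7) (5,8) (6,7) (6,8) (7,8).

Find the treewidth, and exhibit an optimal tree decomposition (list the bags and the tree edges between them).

Treewidth 3.
Bags: B1 = {0, 2, 3, 7}  B2 = {0, 2, 4, 7}  B3 = {1, 2, 4, 7}  B4 = {0, 4, 7, 8}  B5 = {0, 5, 7, 8}  B6 = {4, 6, 7, 8}
Tree: B1–B2, B2–B3, B2–B4, B4–B5, B4–B6

The largest bag has 4 vertices, giving width 3; this decomposition certifies tw(G) ≤ 3. On the other hand G contains the 4-clique {0, 4, 7, 8}. A clique must lie in a single bag of any decomposition, so no decomposition can have width below 3. Combining the bounds, tw(G) = 3.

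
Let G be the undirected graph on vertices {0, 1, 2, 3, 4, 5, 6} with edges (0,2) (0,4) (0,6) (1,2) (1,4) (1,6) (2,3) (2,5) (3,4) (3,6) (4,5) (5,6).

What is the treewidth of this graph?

A width-3 tree decomposition is:
Bags: B1 = {2, 3, 4, 6}  B2 = {2, 4, 5, 6}  B3 = {0, 2, 4, 6}  B4 = {1, 2, 4, 6}
Tree: B1–B2, B2–B3, B3–B4
Every bag has size at most 4, so the width is 4 − 1 = 3 and tw(G) ≤ 3. For the lower bound: the 4 vertex sets {3,4}, {2,5}, {6}, {0} are disjoint, each induces a connected subgraph, and every pair is joined by at least one edge of G. Contracting each set to a single vertex therefore yields K_{4} as a minor, and since treewidth is minor-monotone, tw(G) ≥ tw(K_{4}) = 3. The upper and lower bounds meet at 3, so that is the treewidth.

3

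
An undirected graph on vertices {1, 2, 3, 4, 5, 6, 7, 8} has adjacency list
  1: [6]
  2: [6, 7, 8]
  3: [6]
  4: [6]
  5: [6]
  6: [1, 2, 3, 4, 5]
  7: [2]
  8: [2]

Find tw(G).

1

A width-1 tree decomposition is:
Bags: B1 = {2, 6}  B2 = {4, 6}  B3 = {2, 7}  B4 = {3, 6}  B5 = {1, 6}  B6 = {5, 6}  B7 = {2, 8}
Tree: B1–B2, B1–B3, B1–B4, B2–B5, B1–B6, B1–B7
The largest bag has 2 vertices, giving width 1; this decomposition certifies tw(G) ≤ 1. Any graph with an edge has treewidth ≥ 1, and G has the edge 2–6. The upper and lower bounds meet at 1, so that is the treewidth.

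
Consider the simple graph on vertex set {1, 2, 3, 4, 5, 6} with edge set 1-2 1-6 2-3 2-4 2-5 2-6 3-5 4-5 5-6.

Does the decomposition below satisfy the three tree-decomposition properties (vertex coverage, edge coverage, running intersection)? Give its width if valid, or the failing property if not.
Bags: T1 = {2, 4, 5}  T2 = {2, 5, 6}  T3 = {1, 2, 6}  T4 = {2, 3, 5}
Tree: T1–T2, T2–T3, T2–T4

Checking the three conditions: (i) the bags cover all of {1, 2, 3, 4, 5, 6}; (ii) for each edge, some bag contains both endpoints; (iii) the bags containing any fixed vertex form a subtree. All hold, so the decomposition is valid with width 3 − 1 = 2.

Yes; width 2.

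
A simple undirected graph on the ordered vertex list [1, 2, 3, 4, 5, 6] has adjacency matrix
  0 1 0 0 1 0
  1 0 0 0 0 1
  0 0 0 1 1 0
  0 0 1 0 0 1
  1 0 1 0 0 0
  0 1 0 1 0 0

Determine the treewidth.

A width-2 tree decomposition is:
Bags: B1 = {1, 2, 6}  B2 = {1, 5, 6}  B3 = {3, 5, 6}  B4 = {3, 4, 6}
Tree: B1–B2, B2–B3, B3–B4
The largest bag has 3 vertices, giving width 2; this decomposition certifies tw(G) ≤ 2. Since 6–2–1–5–3–4–6 is a cycle in G, G is not acyclic. Forests are exactly the graphs of treewidth ≤ 1, so tw(G) ≥ 2. The upper and lower bounds meet at 2, so that is the treewidth.

2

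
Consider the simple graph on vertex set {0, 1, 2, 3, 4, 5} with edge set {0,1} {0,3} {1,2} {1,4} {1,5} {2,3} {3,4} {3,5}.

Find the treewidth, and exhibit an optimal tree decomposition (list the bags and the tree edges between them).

Treewidth 2.
Bags: B1 = {1, 3, 4}  B2 = {1, 3, 5}  B3 = {1, 2, 3}  B4 = {0, 1, 3}
Tree: B1–B2, B2–B3, B3–B4

The largest bag has 3 vertices, giving width 2; this decomposition certifies tw(G) ≤ 2. For the lower bound, G contains the cycle 4–3–5–1–4, so G is not a forest; only forests have treewidth ≤ 1, hence tw(G) ≥ 2. Combining the bounds, tw(G) = 2.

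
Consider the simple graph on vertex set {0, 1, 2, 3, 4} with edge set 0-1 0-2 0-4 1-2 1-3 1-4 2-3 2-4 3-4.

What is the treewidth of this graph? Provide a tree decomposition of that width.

The largest bag has 4 vertices, giving width 3; this decomposition certifies tw(G) ≤ 3. On the other hand G contains the 4-clique {0, 1, 2, 4}. A clique must lie in a single bag of any decomposition, so no decomposition can have width below 3. Hence tw(G) = 3 exactly.

Treewidth 3.
Bags: B1 = {1, 2, 3, 4}  B2 = {0, 1, 2, 4}
Tree: B1–B2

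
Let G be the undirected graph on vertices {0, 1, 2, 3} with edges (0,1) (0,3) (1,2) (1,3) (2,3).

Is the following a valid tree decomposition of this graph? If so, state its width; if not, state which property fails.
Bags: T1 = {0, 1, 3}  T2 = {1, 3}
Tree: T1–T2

No — vertex 2 appears in no bag.

A tree decomposition must satisfy three properties: every vertex lies in some bag; for every edge, both endpoints lie together in some bag; and for every vertex, the bags containing it form a connected subtree. Here vertex 2 appears in no bag, so the decomposition is invalid.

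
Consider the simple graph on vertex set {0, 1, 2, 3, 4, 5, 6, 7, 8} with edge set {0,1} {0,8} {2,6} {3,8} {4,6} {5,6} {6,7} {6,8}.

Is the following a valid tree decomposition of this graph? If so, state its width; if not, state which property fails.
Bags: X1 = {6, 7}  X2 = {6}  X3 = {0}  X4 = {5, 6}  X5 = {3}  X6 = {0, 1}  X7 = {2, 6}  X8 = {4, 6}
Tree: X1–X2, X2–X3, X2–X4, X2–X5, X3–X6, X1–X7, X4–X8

A tree decomposition must satisfy three properties: every vertex lies in some bag; for every edge, both endpoints lie together in some bag; and for every vertex, the bags containing it form a connected subtree. Here vertex 8 appears in no bag, so the decomposition is invalid.

No — vertex 8 appears in no bag.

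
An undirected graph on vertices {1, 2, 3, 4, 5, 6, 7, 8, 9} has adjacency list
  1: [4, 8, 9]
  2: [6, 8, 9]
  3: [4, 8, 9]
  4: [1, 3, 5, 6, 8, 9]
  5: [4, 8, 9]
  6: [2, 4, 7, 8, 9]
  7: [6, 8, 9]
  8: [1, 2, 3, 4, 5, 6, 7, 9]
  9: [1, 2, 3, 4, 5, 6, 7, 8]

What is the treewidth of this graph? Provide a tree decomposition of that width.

Each bag holds 4 vertices, so the decomposition has width 3, which upper-bounds the treewidth. For the lower bound, the 4 vertices {2, 6, 8, 9} are pairwise adjacent, and any tree decomposition puts a clique entirely inside one bag — forcing width ≥ 3. Therefore the treewidth is 3.

Treewidth 3.
One optimal decomposition is:
Bags: B1 = {2, 6, 8, 9}  B2 = {4, 6, 8, 9}  B3 = {1, 4, 8, 9}  B4 = {4, 5, 8, 9}  B5 = {3, 4, 8, 9}  B6 = {6, 7, 8, 9}
Tree: B1–B2, B2–B3, B2–B4, B4–B5, B2–B6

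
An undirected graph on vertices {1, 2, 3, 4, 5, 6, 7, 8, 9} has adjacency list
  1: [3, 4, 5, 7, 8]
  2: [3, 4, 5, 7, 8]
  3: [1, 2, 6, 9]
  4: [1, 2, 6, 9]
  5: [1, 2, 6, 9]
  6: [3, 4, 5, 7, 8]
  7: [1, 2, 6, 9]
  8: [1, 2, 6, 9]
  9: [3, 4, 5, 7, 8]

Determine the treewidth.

4

A width-4 tree decomposition is:
Bags: B1 = {1, 2, 6, 7, 9}  B2 = {1, 2, 4, 6, 9}  B3 = {1, 2, 5, 6, 9}  B4 = {1, 2, 3, 6, 9}  B5 = {1, 2, 6, 8, 9}
Tree: B1–B2, B2–B3, B3–B4, B4–B5
Each bag holds 5 vertices, so the decomposition has width 4, which upper-bounds the treewidth. For the lower bound: the 5 vertex sets {7,9}, {2,4}, {5,6}, {1}, {3} are disjoint, each induces a connected subgraph, and every pair is joined by at least one edge of G. Contracting each set to a single vertex therefore yields K_{5} as a minor, and since treewidth is minor-monotone, tw(G) ≥ tw(K_{5}) = 4. Hence tw(G) = 4 exactly.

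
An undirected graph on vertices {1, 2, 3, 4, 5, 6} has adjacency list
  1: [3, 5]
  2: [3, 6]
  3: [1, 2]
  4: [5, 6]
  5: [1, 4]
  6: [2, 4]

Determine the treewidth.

A width-2 tree decomposition is:
Bags: B1 = {1, 2, 3}  B2 = {1, 2, 5}  B3 = {2, 4, 5}  B4 = {2, 4, 6}
Tree: B1–B2, B2–B3, B3–B4
The largest bag has 3 vertices, giving width 2; this decomposition certifies tw(G) ≤ 2. Since 2–3–1–5–4–6–2 is a cycle in G, G is not acyclic. Forests are exactly the graphs of treewidth ≤ 1, so tw(G) ≥ 2. Combining the bounds, tw(G) = 2.

2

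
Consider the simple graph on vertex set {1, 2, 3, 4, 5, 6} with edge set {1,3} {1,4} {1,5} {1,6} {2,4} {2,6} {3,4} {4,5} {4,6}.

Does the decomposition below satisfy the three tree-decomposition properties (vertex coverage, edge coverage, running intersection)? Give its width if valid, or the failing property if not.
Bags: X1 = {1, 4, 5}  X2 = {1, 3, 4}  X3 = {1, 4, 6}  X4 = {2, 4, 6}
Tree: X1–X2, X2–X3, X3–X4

Yes; width 2.

Every vertex of G appears in some bag (union = {1, 2, 3, 4, 5, 6}); every edge is covered by a bag; and for each vertex v the set of bags containing v is connected in the bag tree. The decomposition is therefore valid. The largest bag has 3 vertices, so the width is 2.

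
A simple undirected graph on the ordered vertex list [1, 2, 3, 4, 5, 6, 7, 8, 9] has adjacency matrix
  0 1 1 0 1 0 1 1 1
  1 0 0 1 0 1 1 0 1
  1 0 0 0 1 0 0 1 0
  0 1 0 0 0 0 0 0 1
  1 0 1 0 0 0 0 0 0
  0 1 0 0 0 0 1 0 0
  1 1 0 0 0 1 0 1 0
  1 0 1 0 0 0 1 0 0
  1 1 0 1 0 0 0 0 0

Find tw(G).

A width-2 tree decomposition is:
Bags: B1 = {1, 7, 8}  B2 = {1, 2, 7}  B3 = {1, 3, 8}  B4 = {1, 2, 9}  B5 = {2, 6, 7}  B6 = {1, 3, 5}  B7 = {2, 4, 9}
Tree: B1–B2, B1–B3, B2–B4, B2–B5, B3–B6, B4–B7
Each bag holds 3 vertices, so the decomposition has width 2, which upper-bounds the treewidth. For the lower bound, the 3 vertices {1, 3, 8} are pairwise adjacent, and any tree decomposition puts a clique entirely inside one bag — forcing width ≥ 2. Combining the bounds, tw(G) = 2.

2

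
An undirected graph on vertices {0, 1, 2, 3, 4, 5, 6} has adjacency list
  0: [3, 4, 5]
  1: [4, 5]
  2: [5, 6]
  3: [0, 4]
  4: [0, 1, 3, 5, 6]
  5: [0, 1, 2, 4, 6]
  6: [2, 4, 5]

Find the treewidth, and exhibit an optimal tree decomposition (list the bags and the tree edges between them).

The largest bag has 3 vertices, giving width 2; this decomposition certifies tw(G) ≤ 2. Conversely, {2, 5, 6} is a clique of size 3, and the vertices of any clique must share a bag in every tree decomposition; so some bag has ≥ 3 vertices and tw(G) ≥ 2. Therefore the treewidth is 2.

Treewidth 2.
Bags: B1 = {4, 5, 6}  B2 = {1, 4, 5}  B3 = {0, 4, 5}  B4 = {2, 5, 6}  B5 = {0, 3, 4}
Tree: B1–B2, B1–B3, B1–B4, B3–B5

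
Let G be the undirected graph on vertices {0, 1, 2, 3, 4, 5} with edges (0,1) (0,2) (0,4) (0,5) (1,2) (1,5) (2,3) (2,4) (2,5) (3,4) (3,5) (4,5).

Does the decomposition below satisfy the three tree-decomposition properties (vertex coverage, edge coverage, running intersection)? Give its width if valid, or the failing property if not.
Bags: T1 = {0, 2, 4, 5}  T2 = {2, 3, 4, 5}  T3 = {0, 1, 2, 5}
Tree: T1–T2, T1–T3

Yes; width 3.

Checking the three conditions: (i) the bags cover all of {0, 1, 2, 3, 4, 5}; (ii) for each edge, some bag contains both endpoints; (iii) the bags containing any fixed vertex form a subtree. All hold, so the decomposition is valid with width 4 − 1 = 3.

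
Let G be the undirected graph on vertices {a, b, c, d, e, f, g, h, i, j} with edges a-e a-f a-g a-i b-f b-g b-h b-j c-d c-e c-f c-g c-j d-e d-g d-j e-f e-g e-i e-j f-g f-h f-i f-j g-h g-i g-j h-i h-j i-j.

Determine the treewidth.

A width-4 tree decomposition is:
Bags: B1 = {e, f, g, i, j}  B2 = {c, e, f, g, j}  B3 = {a, e, f, g, i}  B4 = {c, d, e, g, j}  B5 = {f, g, h, i, j}  B6 = {b, f, g, h, j}
Tree: B1–B2, B1–B3, B2–B4, B1–B5, B5–B6
Each bag holds 5 vertices, so the decomposition has width 4, which upper-bounds the treewidth. Conversely, {c, d, e, g, j} is a clique of size 5, and the vertices of any clique must share a bag in every tree decomposition; so some bag has ≥ 5 vertices and tw(G) ≥ 4. Combining the bounds, tw(G) = 4.

4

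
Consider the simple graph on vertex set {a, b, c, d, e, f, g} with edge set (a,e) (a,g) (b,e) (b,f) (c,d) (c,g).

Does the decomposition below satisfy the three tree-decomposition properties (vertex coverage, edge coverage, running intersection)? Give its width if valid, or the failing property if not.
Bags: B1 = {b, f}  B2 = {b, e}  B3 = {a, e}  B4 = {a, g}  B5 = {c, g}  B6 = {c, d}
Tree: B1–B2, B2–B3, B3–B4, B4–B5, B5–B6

Yes; width 1.

Vertex coverage: the bags together contain {a, b, c, d, e, f, g}, the full vertex set. Edge coverage: each edge of G has both endpoints in at least one bag. Running intersection: for every vertex, the bags containing it form a connected subtree. All three properties hold, so this is a valid tree decomposition of width max|bag| − 1 = 1, and hence tw(G) ≤ 1.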